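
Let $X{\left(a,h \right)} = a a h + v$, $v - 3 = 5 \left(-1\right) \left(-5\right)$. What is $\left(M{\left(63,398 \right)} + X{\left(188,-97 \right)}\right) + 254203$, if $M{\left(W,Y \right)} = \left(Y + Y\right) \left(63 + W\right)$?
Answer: $-3073841$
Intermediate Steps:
$M{\left(W,Y \right)} = 2 Y \left(63 + W\right)$
$v = 28$ ($v = 3 + 5 \left(-1\right) \left(-5\right) = 3 - -25 = 3 + 25 = 28$)
$X{\left(a,h \right)} = 28 + h a^{2}$ ($X{\left(a,h \right)} = a a h + 28 = a^{2} h + 28 = h a^{2} + 28 = 28 + h a^{2}$)
$\left(M{\left(63,398 \right)} + X{\left(188,-97 \right)}\right) + 254203 = \left(2 \cdot 398 \left(63 + 63\right) + \left(28 - 97 \cdot 188^{2}\right)\right) + 254203 = \left(2 \cdot 398 \cdot 126 + \left(28 - 3428368\right)\right) + 254203 = \left(100296 + \left(28 - 3428368\right)\right) + 254203 = \left(100296 - 3428340\right) + 254203 = -3328044 + 254203 = -3073841$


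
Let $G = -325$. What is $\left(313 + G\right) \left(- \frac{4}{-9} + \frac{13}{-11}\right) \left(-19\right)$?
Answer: $- \frac{5548}{33} \approx -168.12$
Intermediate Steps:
$\left(313 + G\right) \left(- \frac{4}{-9} + \frac{13}{-11}\right) \left(-19\right) = \left(313 - 325\right) \left(- \frac{4}{-9} + \frac{13}{-11}\right) \left(-19\right) = - 12 \left(\left(-4\right) \left(- \frac{1}{9}\right) + 13 \left(- \frac{1}{11}\right)\right) \left(-19\right) = - 12 \left(\frac{4}{9} - \frac{13}{11}\right) \left(-19\right) = - 12 \left(\left(- \frac{73}{99}\right) \left(-19\right)\right) = \left(-12\right) \frac{1387}{99} = - \frac{5548}{33}$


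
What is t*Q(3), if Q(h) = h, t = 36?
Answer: 108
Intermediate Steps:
t*Q(3) = 36*3 = 108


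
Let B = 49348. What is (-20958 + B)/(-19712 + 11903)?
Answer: -28390/7809 ≈ -3.6355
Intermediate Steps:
(-20958 + B)/(-19712 + 11903) = (-20958 + 49348)/(-19712 + 11903) = 28390/(-7809) = 28390*(-1/7809) = -28390/7809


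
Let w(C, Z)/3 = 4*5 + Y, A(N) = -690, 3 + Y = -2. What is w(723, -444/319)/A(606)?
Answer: -3/46 ≈ -0.065217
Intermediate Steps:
Y = -5 (Y = -3 - 2 = -5)
w(C, Z) = 45 (w(C, Z) = 3*(4*5 - 5) = 3*(20 - 5) = 3*15 = 45)
w(723, -444/319)/A(606) = 45/(-690) = 45*(-1/690) = -3/46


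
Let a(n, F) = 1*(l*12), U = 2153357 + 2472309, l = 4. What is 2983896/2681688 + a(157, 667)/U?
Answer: 287554895745/258429020921 ≈ 1.1127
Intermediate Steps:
U = 4625666
a(n, F) = 48 (a(n, F) = 1*(4*12) = 1*48 = 48)
2983896/2681688 + a(157, 667)/U = 2983896/2681688 + 48/4625666 = 2983896*(1/2681688) + 48*(1/4625666) = 124329/111737 + 24/2312833 = 287554895745/258429020921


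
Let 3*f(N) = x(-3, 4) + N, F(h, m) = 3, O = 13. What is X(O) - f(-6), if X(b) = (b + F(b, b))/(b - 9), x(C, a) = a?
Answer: 14/3 ≈ 4.6667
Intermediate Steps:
f(N) = 4/3 + N/3 (f(N) = (4 + N)/3 = 4/3 + N/3)
X(b) = (3 + b)/(-9 + b) (X(b) = (b + 3)/(b - 9) = (3 + b)/(-9 + b))
X(O) - f(-6) = (3 + 13)/(-9 + 13) - (4/3 + (⅓)*(-6)) = 16/4 - (4/3 - 2) = (¼)*16 - 1*(-⅔) = 4 + ⅔ = 14/3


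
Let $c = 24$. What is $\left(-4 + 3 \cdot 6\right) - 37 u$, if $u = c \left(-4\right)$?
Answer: $3566$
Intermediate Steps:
$u = -96$ ($u = 24 \left(-4\right) = -96$)
$\left(-4 + 3 \cdot 6\right) - 37 u = \left(-4 + 3 \cdot 6\right) - -3552 = \left(-4 + 18\right) + 3552 = 14 + 3552 = 3566$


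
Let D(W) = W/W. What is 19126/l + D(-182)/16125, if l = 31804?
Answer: 154219277/256419750 ≈ 0.60143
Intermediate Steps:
D(W) = 1
19126/l + D(-182)/16125 = 19126/31804 + 1/16125 = 19126*(1/31804) + 1*(1/16125) = 9563/15902 + 1/16125 = 154219277/256419750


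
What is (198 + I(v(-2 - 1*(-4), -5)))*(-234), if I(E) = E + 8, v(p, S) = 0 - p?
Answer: -47736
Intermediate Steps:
v(p, S) = -p
I(E) = 8 + E
(198 + I(v(-2 - 1*(-4), -5)))*(-234) = (198 + (8 - (-2 - 1*(-4))))*(-234) = (198 + (8 - (-2 + 4)))*(-234) = (198 + (8 - 1*2))*(-234) = (198 + (8 - 2))*(-234) = (198 + 6)*(-234) = 204*(-234) = -47736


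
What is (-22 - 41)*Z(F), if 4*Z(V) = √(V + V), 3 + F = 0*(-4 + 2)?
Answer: -63*I*√6/4 ≈ -38.579*I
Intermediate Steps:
F = -3 (F = -3 + 0*(-4 + 2) = -3 + 0*(-2) = -3 + 0 = -3)
Z(V) = √2*√V/4 (Z(V) = √(V + V)/4 = √(2*V)/4 = (√2*√V)/4 = √2*√V/4)
(-22 - 41)*Z(F) = (-22 - 41)*(√2*√(-3)/4) = -63*√2*I*√3/4 = -63*I*√6/4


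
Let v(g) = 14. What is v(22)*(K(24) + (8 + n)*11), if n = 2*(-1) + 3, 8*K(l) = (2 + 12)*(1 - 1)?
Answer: 1386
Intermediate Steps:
K(l) = 0 (K(l) = ((2 + 12)*(1 - 1))/8 = (14*0)/8 = (⅛)*0 = 0)
n = 1 (n = -2 + 3 = 1)
v(22)*(K(24) + (8 + n)*11) = 14*(0 + (8 + 1)*11) = 14*(0 + 9*11) = 14*(0 + 99) = 14*99 = 1386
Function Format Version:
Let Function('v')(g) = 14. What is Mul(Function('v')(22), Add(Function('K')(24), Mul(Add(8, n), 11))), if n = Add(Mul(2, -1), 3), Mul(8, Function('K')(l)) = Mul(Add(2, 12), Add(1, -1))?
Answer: 1386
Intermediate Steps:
Function('K')(l) = 0 (Function('K')(l) = Mul(Rational(1, 8), Mul(Add(2, 12), Add(1, -1))) = Mul(Rational(1, 8), Mul(14, 0)) = Mul(Rational(1, 8), 0) = 0)
n = 1 (n = Add(-2, 3) = 1)
Mul(Function('v')(22), Add(Function('K')(24), Mul(Add(8, n), 11))) = Mul(14, Add(0, Mul(Add(8, 1), 11))) = Mul(14, Add(0, Mul(9, 11))) = Mul(14, Add(0, 99)) = Mul(14, 99) = 1386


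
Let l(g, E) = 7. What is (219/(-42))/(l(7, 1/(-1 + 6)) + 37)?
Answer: -73/616 ≈ -0.11851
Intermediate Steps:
(219/(-42))/(l(7, 1/(-1 + 6)) + 37) = (219/(-42))/(7 + 37) = (219*(-1/42))/44 = (1/44)*(-73/14) = -73/616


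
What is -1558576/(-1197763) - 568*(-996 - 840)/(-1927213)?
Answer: 1754623179664/2308344424519 ≈ 0.76012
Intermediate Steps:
-1558576/(-1197763) - 568*(-996 - 840)/(-1927213) = -1558576*(-1/1197763) - 568*(-1836)*(-1/1927213) = 1558576/1197763 + 1042848*(-1/1927213) = 1558576/1197763 - 1042848/1927213 = 1754623179664/2308344424519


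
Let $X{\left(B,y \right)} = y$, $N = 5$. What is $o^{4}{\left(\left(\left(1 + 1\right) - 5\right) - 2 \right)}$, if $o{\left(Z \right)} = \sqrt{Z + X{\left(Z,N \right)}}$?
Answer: $0$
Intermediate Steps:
$o{\left(Z \right)} = \sqrt{5 + Z}$ ($o{\left(Z \right)} = \sqrt{Z + 5} = \sqrt{5 + Z}$)
$o^{4}{\left(\left(\left(1 + 1\right) - 5\right) - 2 \right)} = \left(\sqrt{5 + \left(\left(\left(1 + 1\right) - 5\right) - 2\right)}\right)^{4} = \left(\sqrt{5 + \left(\left(2 - 5\right) - 2\right)}\right)^{4} = \left(\sqrt{5 - 5}\right)^{4} = \left(\sqrt{0}\right)^{4} = 0^{4} = 0$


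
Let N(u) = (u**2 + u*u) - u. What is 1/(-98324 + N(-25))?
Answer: -1/97049 ≈ -1.0304e-5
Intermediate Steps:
N(u) = -u + 2*u**2 (N(u) = (u**2 + u**2) - u = 2*u**2 - u = -u + 2*u**2)
1/(-98324 + N(-25)) = 1/(-98324 - 25*(-1 + 2*(-25))) = 1/(-98324 - 25*(-1 - 50)) = 1/(-98324 - 25*(-51)) = 1/(-98324 + 1275) = 1/(-97049) = -1/97049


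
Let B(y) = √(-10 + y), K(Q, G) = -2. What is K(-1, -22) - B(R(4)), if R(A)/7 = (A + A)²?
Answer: -2 - √438 ≈ -22.928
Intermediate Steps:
R(A) = 28*A² (R(A) = 7*(A + A)² = 7*(2*A)² = 7*(4*A²) = 28*A²)
K(-1, -22) - B(R(4)) = -2 - √(-10 + 28*4²) = -2 - √(-10 + 28*16) = -2 - √(-10 + 448) = -2 - √438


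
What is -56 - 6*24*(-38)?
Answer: 5416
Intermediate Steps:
-56 - 6*24*(-38) = -56 - 144*(-38) = -56 + 5472 = 5416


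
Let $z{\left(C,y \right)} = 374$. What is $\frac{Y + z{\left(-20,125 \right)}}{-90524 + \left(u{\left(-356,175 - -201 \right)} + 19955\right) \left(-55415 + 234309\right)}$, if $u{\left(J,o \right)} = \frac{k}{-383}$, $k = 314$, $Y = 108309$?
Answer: $\frac{41625589}{1367153958502} \approx 3.0447 \cdot 10^{-5}$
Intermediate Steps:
$u{\left(J,o \right)} = - \frac{314}{383}$ ($u{\left(J,o \right)} = \frac{314}{-383} = 314 \left(- \frac{1}{383}\right) = - \frac{314}{383}$)
$\frac{Y + z{\left(-20,125 \right)}}{-90524 + \left(u{\left(-356,175 - -201 \right)} + 19955\right) \left(-55415 + 234309\right)} = \frac{108309 + 374}{-90524 + \left(- \frac{314}{383} + 19955\right) \left(-55415 + 234309\right)} = \frac{108683}{-90524 + \frac{7642451}{383} \cdot 178894} = \frac{108683}{-90524 + \frac{1367188629194}{383}} = \frac{108683}{\frac{1367153958502}{383}} = 108683 \cdot \frac{383}{1367153958502} = \frac{41625589}{1367153958502}$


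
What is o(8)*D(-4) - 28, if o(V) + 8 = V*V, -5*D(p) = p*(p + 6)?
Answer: 308/5 ≈ 61.600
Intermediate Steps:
D(p) = -p*(6 + p)/5 (D(p) = -p*(p + 6)/5 = -p*(6 + p)/5)
o(V) = -8 + V² (o(V) = -8 + V*V = -8 + V²)
o(8)*D(-4) - 28 = (-8 + 8²)*(-⅕*(-4)*(6 - 4)) - 28 = (-8 + 64)*(-⅕*(-4)*2) - 28 = 56*(8/5) - 28 = 448/5 - 28 = 308/5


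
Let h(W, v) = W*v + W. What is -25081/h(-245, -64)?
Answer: -3583/2205 ≈ -1.6249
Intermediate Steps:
h(W, v) = W + W*v
-25081/h(-245, -64) = -25081*(-1/(245*(1 - 64))) = -25081/((-245*(-63))) = -25081/15435 = -25081*1/15435 = -3583/2205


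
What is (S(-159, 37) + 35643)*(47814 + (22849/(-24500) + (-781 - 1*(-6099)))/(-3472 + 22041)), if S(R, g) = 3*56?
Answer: 778984340207092461/454940500 ≈ 1.7123e+9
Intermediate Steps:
S(R, g) = 168
(S(-159, 37) + 35643)*(47814 + (22849/(-24500) + (-781 - 1*(-6099)))/(-3472 + 22041)) = (168 + 35643)*(47814 + (22849/(-24500) + (-781 - 1*(-6099)))/(-3472 + 22041)) = 35811*(47814 + (22849*(-1/24500) + (-781 + 6099))/18569) = 35811*(47814 + (-22849/24500 + 5318)*(1/18569)) = 35811*(47814 + (130268151/24500)*(1/18569)) = 35811*(47814 + 130268151/454940500) = 35811*(21752655335151/454940500) = 778984340207092461/454940500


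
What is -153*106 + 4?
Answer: -16214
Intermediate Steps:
-153*106 + 4 = -16218 + 4 = -16214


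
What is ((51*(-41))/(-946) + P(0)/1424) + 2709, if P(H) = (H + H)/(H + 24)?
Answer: 2564805/946 ≈ 2711.2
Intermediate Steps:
P(H) = 2*H/(24 + H) (P(H) = (2*H)/(24 + H) = 2*H/(24 + H))
((51*(-41))/(-946) + P(0)/1424) + 2709 = ((51*(-41))/(-946) + (2*0/(24 + 0))/1424) + 2709 = (-2091*(-1/946) + (2*0/24)*(1/1424)) + 2709 = (2091/946 + (2*0*(1/24))*(1/1424)) + 2709 = (2091/946 + 0*(1/1424)) + 2709 = (2091/946 + 0) + 2709 = 2091/946 + 2709 = 2564805/946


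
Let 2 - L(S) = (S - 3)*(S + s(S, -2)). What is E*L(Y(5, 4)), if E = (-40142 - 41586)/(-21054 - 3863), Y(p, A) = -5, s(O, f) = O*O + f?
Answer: 11932288/24917 ≈ 478.88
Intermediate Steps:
s(O, f) = f + O² (s(O, f) = O² + f = f + O²)
L(S) = 2 - (-3 + S)*(-2 + S + S²) (L(S) = 2 - (S - 3)*(S + (-2 + S²)) = 2 - (-3 + S)*(-2 + S + S²))
E = 81728/24917 (E = -81728/(-24917) = -81728*(-1/24917) = 81728/24917 ≈ 3.2800)
E*L(Y(5, 4)) = 81728*(-4 - 1*(-5)³ + 2*(-5)² + 5*(-5))/24917 = 81728*(-4 - 1*(-125) + 2*25 - 25)/24917 = 81728*(-4 + 125 + 50 - 25)/24917 = (81728/24917)*146 = 11932288/24917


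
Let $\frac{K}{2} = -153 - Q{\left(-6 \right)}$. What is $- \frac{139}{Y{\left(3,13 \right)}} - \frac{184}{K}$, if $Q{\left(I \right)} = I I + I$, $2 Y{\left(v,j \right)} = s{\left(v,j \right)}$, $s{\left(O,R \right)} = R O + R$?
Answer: $- \frac{23045}{4758} \approx -4.8434$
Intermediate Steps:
$s{\left(O,R \right)} = R + O R$ ($s{\left(O,R \right)} = O R + R = R + O R$)
$Y{\left(v,j \right)} = \frac{j \left(1 + v\right)}{2}$
$Q{\left(I \right)} = I + I^{2}$ ($Q{\left(I \right)} = I^{2} + I = I + I^{2}$)
$K = -366$ ($K = 2 \left(-153 - - 6 \left(1 - 6\right)\right) = 2 \left(-153 - \left(-6\right) \left(-5\right)\right) = 2 \left(-153 - 30\right) = 2 \left(-183\right) = -366$)
$- \frac{139}{Y{\left(3,13 \right)}} - \frac{184}{K} = - \frac{139}{\frac{1}{2} \cdot 13 \left(1 + 3\right)} - \frac{184}{-366} = - \frac{139}{\frac{1}{2} \cdot 13 \cdot 4} - - \frac{92}{183} = - \frac{139}{26} + \frac{92}{183} = - \frac{23045}{4758}$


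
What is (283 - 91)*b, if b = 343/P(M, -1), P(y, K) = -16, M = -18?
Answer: -4116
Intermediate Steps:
b = -343/16 (b = 343/(-16) = 343*(-1/16) = -343/16 ≈ -21.438)
(283 - 91)*b = (283 - 91)*(-343/16) = 192*(-343/16) = -4116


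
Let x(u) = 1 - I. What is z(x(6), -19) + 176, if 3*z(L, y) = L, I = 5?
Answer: 524/3 ≈ 174.67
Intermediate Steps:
x(u) = -4 (x(u) = 1 - 1*5 = 1 - 5 = -4)
z(L, y) = L/3
z(x(6), -19) + 176 = (1/3)*(-4) + 176 = -4/3 + 176 = 524/3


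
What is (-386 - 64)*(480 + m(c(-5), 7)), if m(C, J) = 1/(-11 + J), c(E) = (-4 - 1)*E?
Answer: -431775/2 ≈ -2.1589e+5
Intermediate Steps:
c(E) = -5*E
(-386 - 64)*(480 + m(c(-5), 7)) = (-386 - 64)*(480 + 1/(-11 + 7)) = -450*(480 + 1/(-4)) = -450*(480 - ¼) = -450*1919/4 = -431775/2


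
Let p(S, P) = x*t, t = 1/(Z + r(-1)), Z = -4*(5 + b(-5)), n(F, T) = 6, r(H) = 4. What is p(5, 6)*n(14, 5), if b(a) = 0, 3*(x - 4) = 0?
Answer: -3/2 ≈ -1.5000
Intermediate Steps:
x = 4 (x = 4 + (⅓)*0 = 4 + 0 = 4)
Z = -20 (Z = -4*(5 + 0) = -4*5 = -20)
t = -1/16 (t = 1/(-20 + 4) = 1/(-16) = -1/16 ≈ -0.062500)
p(S, P) = -¼ (p(S, P) = 4*(-1/16) = -¼)
p(5, 6)*n(14, 5) = -¼*6 = -3/2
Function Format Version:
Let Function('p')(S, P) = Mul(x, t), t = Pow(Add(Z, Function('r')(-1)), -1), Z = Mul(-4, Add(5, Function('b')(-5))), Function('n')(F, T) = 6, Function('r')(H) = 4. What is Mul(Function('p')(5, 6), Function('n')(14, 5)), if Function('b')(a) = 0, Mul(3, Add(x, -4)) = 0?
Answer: Rational(-3, 2) ≈ -1.5000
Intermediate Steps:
x = 4 (x = Add(4, Mul(Rational(1, 3), 0)) = Add(4, 0) = 4)
Z = -20 (Z = Mul(-4, Add(5, 0)) = Mul(-4, 5) = -20)
t = Rational(-1, 16) (t = Pow(Add(-20, 4), -1) = Pow(-16, -1) = Rational(-1, 16) ≈ -0.062500)
Function('p')(S, P) = Rational(-1, 4) (Function('p')(S, P) = Mul(4, Rational(-1, 16)) = Rational(-1, 4))
Mul(Function('p')(5, 6), Function('n')(14, 5)) = Mul(Rational(-1, 4), 6) = Rational(-3, 2)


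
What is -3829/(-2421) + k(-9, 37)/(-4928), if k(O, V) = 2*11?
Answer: 855275/542304 ≈ 1.5771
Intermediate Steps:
k(O, V) = 22
-3829/(-2421) + k(-9, 37)/(-4928) = -3829/(-2421) + 22/(-4928) = -3829*(-1/2421) + 22*(-1/4928) = 3829/2421 - 1/224 = 855275/542304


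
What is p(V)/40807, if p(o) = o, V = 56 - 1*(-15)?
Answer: 71/40807 ≈ 0.0017399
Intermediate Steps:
V = 71 (V = 56 + 15 = 71)
p(V)/40807 = 71/40807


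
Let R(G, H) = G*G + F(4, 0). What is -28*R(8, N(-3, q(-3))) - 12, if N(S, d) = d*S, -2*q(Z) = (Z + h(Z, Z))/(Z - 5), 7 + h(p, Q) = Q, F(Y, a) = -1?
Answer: -1776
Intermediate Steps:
h(p, Q) = -7 + Q
q(Z) = -(-7 + 2*Z)/(2*(-5 + Z)) (q(Z) = -(Z + (-7 + Z))/(2*(Z - 5)) = -(-7 + 2*Z)/(2*(-5 + Z)))
N(S, d) = S*d
R(G, H) = -1 + G**2 (R(G, H) = G*G - 1 = G**2 - 1 = -1 + G**2)
-28*R(8, N(-3, q(-3))) - 12 = -28*(-1 + 8**2) - 12 = -28*(-1 + 64) - 12 = -28*63 - 12 = -1764 - 12 = -1776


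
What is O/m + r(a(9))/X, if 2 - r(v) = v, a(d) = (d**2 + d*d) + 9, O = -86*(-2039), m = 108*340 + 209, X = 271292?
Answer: 47565896367/10018542268 ≈ 4.7478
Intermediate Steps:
m = 36929 (m = 36720 + 209 = 36929)
O = 175354
a(d) = 9 + 2*d**2 (a(d) = (d**2 + d**2) + 9 = 2*d**2 + 9 = 9 + 2*d**2)
r(v) = 2 - v
O/m + r(a(9))/X = 175354/36929 + (2 - (9 + 2*9**2))/271292 = 175354*(1/36929) + (2 - (9 + 2*81))*(1/271292) = 175354/36929 + (2 - (9 + 162))*(1/271292) = 175354/36929 + (2 - 1*171)*(1/271292) = 175354/36929 + (2 - 171)*(1/271292) = 175354/36929 - 169*1/271292 = 175354/36929 - 169/271292 = 47565896367/10018542268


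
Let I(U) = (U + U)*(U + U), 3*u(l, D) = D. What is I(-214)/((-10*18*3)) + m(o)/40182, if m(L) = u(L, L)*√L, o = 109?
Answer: -45796/135 + 109*√109/120546 ≈ -339.22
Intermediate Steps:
u(l, D) = D/3
I(U) = 4*U² (I(U) = (2*U)*(2*U) = 4*U²)
m(L) = L^(3/2)/3 (m(L) = (L/3)*√L = L^(3/2)/3)
I(-214)/((-10*18*3)) + m(o)/40182 = (4*(-214)²)/((-10*18*3)) + (109^(3/2)/3)/40182 = (4*45796)/((-180*3)) + ((109*√109)/3)*(1/40182) = 183184/(-540) + (109*√109/3)*(1/40182) = 183184*(-1/540) + 109*√109/120546 = -45796/135 + 109*√109/120546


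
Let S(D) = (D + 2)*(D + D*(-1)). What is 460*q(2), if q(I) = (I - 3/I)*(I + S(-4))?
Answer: 460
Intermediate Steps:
S(D) = 0 (S(D) = (2 + D)*(D - D) = (2 + D)*0 = 0)
q(I) = I*(I - 3/I) (q(I) = (I - 3/I)*(I + 0) = (I - 3/I)*I = I*(I - 3/I))
460*q(2) = 460*(-3 + 2²) = 460*(-3 + 4) = 460*1 = 460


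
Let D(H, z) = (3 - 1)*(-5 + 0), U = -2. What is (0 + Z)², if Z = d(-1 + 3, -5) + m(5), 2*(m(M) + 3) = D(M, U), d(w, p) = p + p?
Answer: 324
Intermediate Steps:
D(H, z) = -10 (D(H, z) = 2*(-5) = -10)
d(w, p) = 2*p
m(M) = -8 (m(M) = -3 + (½)*(-10) = -3 - 5 = -8)
Z = -18 (Z = 2*(-5) - 8 = -10 - 8 = -18)
(0 + Z)² = (0 - 18)² = (-18)² = 324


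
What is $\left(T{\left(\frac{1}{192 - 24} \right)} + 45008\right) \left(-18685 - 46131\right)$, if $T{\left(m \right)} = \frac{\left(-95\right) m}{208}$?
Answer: $- \frac{6371248560307}{2184} \approx -2.9172 \cdot 10^{9}$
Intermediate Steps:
$T{\left(m \right)} = - \frac{95 m}{208}$ ($T{\left(m \right)} = - 95 m \frac{1}{208} = - \frac{95 m}{208}$)
$\left(T{\left(\frac{1}{192 - 24} \right)} + 45008\right) \left(-18685 - 46131\right) = \left(- \frac{95}{208 \left(192 - 24\right)} + 45008\right) \left(-18685 - 46131\right) = \left(- \frac{95}{208 \cdot 168} + 45008\right) \left(-64816\right) = \left(\left(- \frac{95}{208}\right) \frac{1}{168} + 45008\right) \left(-64816\right) = \left(- \frac{95}{34944} + 45008\right) \left(-64816\right) = \frac{1572759457}{34944} \left(-64816\right) = - \frac{6371248560307}{2184}$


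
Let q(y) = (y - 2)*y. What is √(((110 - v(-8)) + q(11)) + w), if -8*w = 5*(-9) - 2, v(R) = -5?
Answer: √3518/4 ≈ 14.828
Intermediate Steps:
q(y) = y*(-2 + y) (q(y) = (-2 + y)*y = y*(-2 + y))
w = 47/8 (w = -(5*(-9) - 2)/8 = -(-45 - 2)/8 = -⅛*(-47) = 47/8 ≈ 5.8750)
√(((110 - v(-8)) + q(11)) + w) = √(((110 - 1*(-5)) + 11*(-2 + 11)) + 47/8) = √(((110 + 5) + 11*9) + 47/8) = √((115 + 99) + 47/8) = √(214 + 47/8) = √(1759/8) = √3518/4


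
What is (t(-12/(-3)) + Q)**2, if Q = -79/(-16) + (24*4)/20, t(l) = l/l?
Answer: 737881/6400 ≈ 115.29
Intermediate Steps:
t(l) = 1
Q = 779/80 (Q = -79*(-1/16) + 96*(1/20) = 79/16 + 24/5 = 779/80 ≈ 9.7375)
(t(-12/(-3)) + Q)**2 = (1 + 779/80)**2 = (859/80)**2 = 737881/6400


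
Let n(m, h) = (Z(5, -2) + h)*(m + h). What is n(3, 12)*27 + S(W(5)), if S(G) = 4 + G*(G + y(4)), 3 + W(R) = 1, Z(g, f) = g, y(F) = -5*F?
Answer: 6933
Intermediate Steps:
W(R) = -2 (W(R) = -3 + 1 = -2)
S(G) = 4 + G*(-20 + G) (S(G) = 4 + G*(G - 5*4) = 4 + G*(G - 20) = 4 + G*(-20 + G))
n(m, h) = (5 + h)*(h + m) (n(m, h) = (5 + h)*(m + h) = (5 + h)*(h + m))
n(3, 12)*27 + S(W(5)) = (12**2 + 5*12 + 5*3 + 12*3)*27 + (4 + (-2)**2 - 20*(-2)) = (144 + 60 + 15 + 36)*27 + (4 + 4 + 40) = 255*27 + 48 = 6885 + 48 = 6933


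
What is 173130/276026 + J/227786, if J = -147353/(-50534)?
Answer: 996464660707649/1588659048102412 ≈ 0.62724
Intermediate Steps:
J = 147353/50534 (J = -147353*(-1/50534) = 147353/50534 ≈ 2.9159)
173130/276026 + J/227786 = 173130/276026 + (147353/50534)/227786 = 173130*(1/276026) + (147353/50534)*(1/227786) = 86565/138013 + 147353/11510937724 = 996464660707649/1588659048102412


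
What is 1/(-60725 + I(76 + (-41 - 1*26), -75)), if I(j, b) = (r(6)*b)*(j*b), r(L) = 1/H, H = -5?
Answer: -1/70850 ≈ -1.4114e-5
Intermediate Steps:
r(L) = -⅕ (r(L) = 1/(-5) = -⅕)
I(j, b) = -j*b²/5 (I(j, b) = (-b/5)*(j*b) = (-b/5)*(b*j) = -j*b²/5)
1/(-60725 + I(76 + (-41 - 1*26), -75)) = 1/(-60725 - ⅕*(76 + (-41 - 1*26))*(-75)²) = 1/(-60725 - ⅕*(76 + (-41 - 26))*5625) = 1/(-60725 - ⅕*(76 - 67)*5625) = 1/(-60725 - ⅕*9*5625) = 1/(-60725 - 10125) = 1/(-70850) = -1/70850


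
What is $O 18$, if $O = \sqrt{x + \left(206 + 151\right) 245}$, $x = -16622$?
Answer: $18 \sqrt{70843} \approx 4790.9$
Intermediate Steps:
$O = \sqrt{70843}$ ($O = \sqrt{-16622 + \left(206 + 151\right) 245} = \sqrt{-16622 + 357 \cdot 245} = \sqrt{-16622 + 87465} = \sqrt{70843} \approx 266.16$)
$O 18 = \sqrt{70843} \cdot 18 = 18 \sqrt{70843}$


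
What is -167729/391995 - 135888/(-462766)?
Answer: -12175930927/90700979085 ≈ -0.13424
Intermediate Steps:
-167729/391995 - 135888/(-462766) = -167729*1/391995 - 135888*(-1/462766) = -167729/391995 + 67944/231383 = -12175930927/90700979085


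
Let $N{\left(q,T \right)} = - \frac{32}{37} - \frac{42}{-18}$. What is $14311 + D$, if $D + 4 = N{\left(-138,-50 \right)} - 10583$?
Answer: $\frac{413527}{111} \approx 3725.5$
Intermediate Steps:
$N{\left(q,T \right)} = \frac{163}{111}$ ($N{\left(q,T \right)} = \left(-32\right) \frac{1}{37} - - \frac{7}{3} = - \frac{32}{37} + \frac{7}{3} = \frac{163}{111}$)
$D = - \frac{1174994}{111}$ ($D = -4 + \left(\frac{163}{111} - 10583\right) = -4 - \frac{1174550}{111} = - \frac{1174994}{111} \approx -10586.0$)
$14311 + D = 14311 - \frac{1174994}{111} = \frac{413527}{111}$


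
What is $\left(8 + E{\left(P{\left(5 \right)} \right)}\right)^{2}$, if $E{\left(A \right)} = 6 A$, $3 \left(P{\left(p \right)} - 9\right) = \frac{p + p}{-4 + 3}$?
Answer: $1764$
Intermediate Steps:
$P{\left(p \right)} = 9 - \frac{2 p}{3}$ ($P{\left(p \right)} = 9 + \frac{\left(p + p\right) \frac{1}{-4 + 3}}{3} = 9 + \frac{2 p \frac{1}{-1}}{3} = 9 + \frac{2 p \left(-1\right)}{3} = 9 + \frac{\left(-2\right) p}{3} = 9 - \frac{2 p}{3}$)
$\left(8 + E{\left(P{\left(5 \right)} \right)}\right)^{2} = \left(8 + 6 \left(9 - \frac{10}{3}\right)\right)^{2} = \left(8 + 6 \cdot \frac{17}{3}\right)^{2} = \left(8 + 34\right)^{2} = 42^{2} = 1764$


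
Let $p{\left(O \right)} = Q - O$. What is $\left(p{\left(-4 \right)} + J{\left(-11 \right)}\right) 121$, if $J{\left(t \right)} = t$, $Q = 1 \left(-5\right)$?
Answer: $-1452$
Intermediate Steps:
$Q = -5$
$p{\left(O \right)} = -5 - O$
$\left(p{\left(-4 \right)} + J{\left(-11 \right)}\right) 121 = \left(\left(-5 - -4\right) - 11\right) 121 = \left(\left(-5 + 4\right) - 11\right) 121 = \left(-1 - 11\right) 121 = \left(-12\right) 121 = -1452$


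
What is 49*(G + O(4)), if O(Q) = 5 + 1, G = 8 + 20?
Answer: 1666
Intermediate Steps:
G = 28
O(Q) = 6
49*(G + O(4)) = 49*(28 + 6) = 49*34 = 1666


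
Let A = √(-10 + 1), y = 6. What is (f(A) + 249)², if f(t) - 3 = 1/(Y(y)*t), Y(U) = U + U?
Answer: (9072 - I)²/1296 ≈ 63504.0 - 14.0*I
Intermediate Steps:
A = 3*I (A = √(-9) = 3*I ≈ 3.0*I)
Y(U) = 2*U
f(t) = 3 + 1/(12*t) (f(t) = 3 + 1/((2*6)*t) = 3 + 1/(12*t))
(f(A) + 249)² = ((3 + 1/(12*((3*I)))) + 249)² = ((3 + (-I/3)/12) + 249)² = ((3 - I/36) + 249)² = (252 - I/36)²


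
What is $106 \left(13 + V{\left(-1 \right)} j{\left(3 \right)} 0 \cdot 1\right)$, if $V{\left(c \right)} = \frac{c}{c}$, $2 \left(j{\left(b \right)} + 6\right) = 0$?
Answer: $1378$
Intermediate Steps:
$j{\left(b \right)} = -6$ ($j{\left(b \right)} = -6 + \frac{1}{2} \cdot 0 = -6 + 0 = -6$)
$V{\left(c \right)} = 1$
$106 \left(13 + V{\left(-1 \right)} j{\left(3 \right)} 0 \cdot 1\right) = 106 \left(13 + 1 \left(-6\right) 0 \cdot 1\right) = 106 \left(13 + 1 \cdot 0 \cdot 1\right) = 106 \left(13 + 1 \cdot 0\right) = 106 \left(13 + 0\right) = 106 \cdot 13 = 1378$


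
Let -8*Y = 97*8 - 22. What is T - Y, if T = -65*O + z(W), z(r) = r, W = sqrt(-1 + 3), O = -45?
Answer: 12077/4 + sqrt(2) ≈ 3020.7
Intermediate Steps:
W = sqrt(2) ≈ 1.4142
T = 2925 + sqrt(2) (T = -65*(-45) + sqrt(2) = 2925 + sqrt(2) ≈ 2926.4)
Y = -377/4 (Y = -(97*8 - 22)/8 = -(776 - 22)/8 = -1/8*754 = -377/4 ≈ -94.250)
T - Y = (2925 + sqrt(2)) - 1*(-377/4) = (2925 + sqrt(2)) + 377/4 = 12077/4 + sqrt(2)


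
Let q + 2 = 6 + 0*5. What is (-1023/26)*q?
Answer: -2046/13 ≈ -157.38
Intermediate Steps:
q = 4 (q = -2 + (6 + 0*5) = -2 + (6 + 0) = -2 + 6 = 4)
(-1023/26)*q = -1023/26*4 = -2046/13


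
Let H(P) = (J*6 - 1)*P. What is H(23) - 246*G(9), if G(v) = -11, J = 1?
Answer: 2821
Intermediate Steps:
H(P) = 5*P (H(P) = (1*6 - 1)*P = (6 - 1)*P = 5*P)
H(23) - 246*G(9) = 5*23 - 246*(-11) = 115 + 2706 = 2821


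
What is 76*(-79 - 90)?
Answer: -12844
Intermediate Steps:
76*(-79 - 90) = 76*(-169) = -12844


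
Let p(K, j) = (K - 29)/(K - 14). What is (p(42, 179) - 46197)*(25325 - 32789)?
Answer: 2413676598/7 ≈ 3.4481e+8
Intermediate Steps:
p(K, j) = (-29 + K)/(-14 + K)
(p(42, 179) - 46197)*(25325 - 32789) = ((-29 + 42)/(-14 + 42) - 46197)*(25325 - 32789) = (13/28 - 46197)*(-7464) = -1293503/28*(-7464) = 2413676598/7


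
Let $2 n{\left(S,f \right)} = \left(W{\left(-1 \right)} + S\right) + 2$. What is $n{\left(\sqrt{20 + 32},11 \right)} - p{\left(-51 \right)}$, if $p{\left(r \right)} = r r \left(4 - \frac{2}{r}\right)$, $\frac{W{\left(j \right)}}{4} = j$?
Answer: $-10507 + \sqrt{13} \approx -10503.0$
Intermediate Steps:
$W{\left(j \right)} = 4 j$
$n{\left(S,f \right)} = -1 + \frac{S}{2}$ ($n{\left(S,f \right)} = \frac{\left(4 \left(-1\right) + S\right) + 2}{2} = \frac{\left(-4 + S\right) + 2}{2} = \frac{-2 + S}{2} = -1 + \frac{S}{2}$)
$p{\left(r \right)} = r^{2} \left(4 - \frac{2}{r}\right)$
$n{\left(\sqrt{20 + 32},11 \right)} - p{\left(-51 \right)} = \left(-1 + \frac{\sqrt{20 + 32}}{2}\right) - 2 \left(-51\right) \left(-1 + 2 \left(-51\right)\right) = \left(-1 + \frac{\sqrt{52}}{2}\right) - 2 \left(-51\right) \left(-1 - 102\right) = \left(-1 + \frac{2 \sqrt{13}}{2}\right) - 2 \left(-51\right) \left(-103\right) = \left(-1 + \sqrt{13}\right) - 10506 = -10507 + \sqrt{13}$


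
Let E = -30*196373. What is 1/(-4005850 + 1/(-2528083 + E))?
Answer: -8419273/33726344747051 ≈ -2.4963e-7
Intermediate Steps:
E = -5891190
1/(-4005850 + 1/(-2528083 + E)) = 1/(-4005850 + 1/(-2528083 - 5891190)) = 1/(-4005850 + 1/(-8419273)) = 1/(-4005850 - 1/8419273) = 1/(-33726344747051/8419273) = -8419273/33726344747051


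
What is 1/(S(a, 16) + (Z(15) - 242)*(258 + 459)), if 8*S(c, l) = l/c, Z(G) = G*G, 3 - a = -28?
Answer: -31/377857 ≈ -8.2042e-5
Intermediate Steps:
a = 31 (a = 3 - 1*(-28) = 3 + 28 = 31)
Z(G) = G**2
S(c, l) = l/(8*c) (S(c, l) = (l/c)/8 = l/(8*c))
1/(S(a, 16) + (Z(15) - 242)*(258 + 459)) = 1/((1/8)*16/31 + (15**2 - 242)*(258 + 459)) = 1/((1/8)*16*(1/31) + (225 - 242)*717) = 1/(2/31 - 17*717) = 1/(2/31 - 12189) = 1/(-377857/31) = -31/377857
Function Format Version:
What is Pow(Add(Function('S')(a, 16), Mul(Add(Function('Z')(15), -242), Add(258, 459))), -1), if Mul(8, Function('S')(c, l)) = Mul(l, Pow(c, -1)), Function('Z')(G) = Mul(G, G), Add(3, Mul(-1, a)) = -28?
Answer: Rational(-31, 377857) ≈ -8.2042e-5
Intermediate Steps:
a = 31 (a = Add(3, Mul(-1, -28)) = Add(3, 28) = 31)
Function('Z')(G) = Pow(G, 2)
Function('S')(c, l) = Mul(Rational(1, 8), l, Pow(c, -1)) (Function('S')(c, l) = Mul(Rational(1, 8), Mul(l, Pow(c, -1))) = Mul(Rational(1, 8), l, Pow(c, -1)))
Pow(Add(Function('S')(a, 16), Mul(Add(Function('Z')(15), -242), Add(258, 459))), -1) = Pow(Add(Mul(Rational(1, 8), 16, Pow(31, -1)), Mul(Add(Pow(15, 2), -242), Add(258, 459))), -1) = Pow(Add(Mul(Rational(1, 8), 16, Rational(1, 31)), Mul(Add(225, -242), 717)), -1) = Pow(Add(Rational(2, 31), Mul(-17, 717)), -1) = Pow(Add(Rational(2, 31), -12189), -1) = Pow(Rational(-377857, 31), -1) = Rational(-31, 377857)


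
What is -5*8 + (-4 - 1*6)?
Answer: -50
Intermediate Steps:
-5*8 + (-4 - 1*6) = -40 + (-4 - 6) = -40 - 10 = -50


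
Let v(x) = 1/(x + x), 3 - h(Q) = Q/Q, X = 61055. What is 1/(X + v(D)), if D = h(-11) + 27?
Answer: 58/3541191 ≈ 1.6379e-5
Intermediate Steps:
h(Q) = 2 (h(Q) = 3 - Q/Q = 3 - 1*1 = 3 - 1 = 2)
D = 29 (D = 2 + 27 = 29)
v(x) = 1/(2*x)
1/(X + v(D)) = 1/(61055 + (1/2)/29) = 1/(61055 + (1/2)*(1/29)) = 1/(61055 + 1/58) = 1/(3541191/58) = 58/3541191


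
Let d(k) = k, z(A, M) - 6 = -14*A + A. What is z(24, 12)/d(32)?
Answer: -153/16 ≈ -9.5625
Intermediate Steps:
z(A, M) = 6 - 13*A (z(A, M) = 6 + (-14*A + A) = 6 - 13*A)
z(24, 12)/d(32) = (6 - 13*24)/32 = (6 - 312)*(1/32) = -306*1/32 = -153/16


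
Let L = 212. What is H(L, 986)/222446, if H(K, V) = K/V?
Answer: 53/54832939 ≈ 9.6657e-7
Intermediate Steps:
H(L, 986)/222446 = (212/986)/222446 = (212*(1/986))*(1/222446) = (106/493)*(1/222446) = 53/54832939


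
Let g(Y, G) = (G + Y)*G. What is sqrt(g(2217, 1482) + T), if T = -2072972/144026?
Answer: 4*sqrt(1776778209279614)/72013 ≈ 2341.3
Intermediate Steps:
T = -1036486/72013 (T = -2072972*1/144026 = -1036486/72013 ≈ -14.393)
g(Y, G) = G*(G + Y)
sqrt(g(2217, 1482) + T) = sqrt(1482*(1482 + 2217) - 1036486/72013) = sqrt(1482*3699 - 1036486/72013) = sqrt(5481918 - 1036486/72013) = sqrt(394768324448/72013) = 4*sqrt(1776778209279614)/72013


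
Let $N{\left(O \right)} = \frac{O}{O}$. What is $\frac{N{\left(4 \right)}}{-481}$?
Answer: $- \frac{1}{481} \approx -0.002079$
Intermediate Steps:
$N{\left(O \right)} = 1$
$\frac{N{\left(4 \right)}}{-481} = 1 \frac{1}{-481} = 1 \left(- \frac{1}{481}\right) = - \frac{1}{481}$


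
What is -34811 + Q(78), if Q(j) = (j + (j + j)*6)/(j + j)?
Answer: -69609/2 ≈ -34805.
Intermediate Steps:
Q(j) = 13/2 (Q(j) = (j + (2*j)*6)/((2*j)) = (j + 12*j)*(1/(2*j)) = (13*j)*(1/(2*j)) = 13/2)
-34811 + Q(78) = -34811 + 13/2 = -69609/2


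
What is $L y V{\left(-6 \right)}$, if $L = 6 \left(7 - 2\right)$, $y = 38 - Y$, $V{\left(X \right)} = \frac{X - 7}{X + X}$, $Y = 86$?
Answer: $-1560$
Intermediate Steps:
$V{\left(X \right)} = \frac{-7 + X}{2 X}$
$y = -48$ ($y = 38 - 86 = -48$)
$L = 30$ ($L = 6 \cdot 5 = 30$)
$L y V{\left(-6 \right)} = 30 \left(-48\right) \frac{-7 - 6}{2 \left(-6\right)} = - 1440 \cdot \frac{1}{2} \left(- \frac{1}{6}\right) \left(-13\right) = \left(-1440\right) \frac{13}{12} = -1560$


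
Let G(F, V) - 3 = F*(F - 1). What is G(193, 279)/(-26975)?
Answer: -37059/26975 ≈ -1.3738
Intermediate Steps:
G(F, V) = 3 + F*(-1 + F) (G(F, V) = 3 + F*(F - 1) = 3 + F*(-1 + F))
G(193, 279)/(-26975) = (3 + 193**2 - 1*193)/(-26975) = (3 + 37249 - 193)*(-1/26975) = 37059*(-1/26975) = -37059/26975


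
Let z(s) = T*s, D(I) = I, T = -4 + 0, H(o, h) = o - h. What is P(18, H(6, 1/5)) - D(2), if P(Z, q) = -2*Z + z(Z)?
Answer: -110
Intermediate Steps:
T = -4
z(s) = -4*s
P(Z, q) = -6*Z (P(Z, q) = -2*Z - 4*Z = -6*Z)
P(18, H(6, 1/5)) - D(2) = -6*18 - 1*2 = -108 - 2 = -110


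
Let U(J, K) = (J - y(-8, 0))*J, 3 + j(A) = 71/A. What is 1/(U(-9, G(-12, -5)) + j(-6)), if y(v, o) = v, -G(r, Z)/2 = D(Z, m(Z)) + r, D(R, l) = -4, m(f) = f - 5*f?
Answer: -6/35 ≈ -0.17143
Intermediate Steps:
m(f) = -4*f
G(r, Z) = 8 - 2*r (G(r, Z) = -2*(-4 + r) = 8 - 2*r)
j(A) = -3 + 71/A
U(J, K) = J*(8 + J) (U(J, K) = (J - 1*(-8))*J = (J + 8)*J = (8 + J)*J = J*(8 + J))
1/(U(-9, G(-12, -5)) + j(-6)) = 1/(-9*(8 - 9) + (-3 + 71/(-6))) = 1/(-9*(-1) + (-3 + 71*(-⅙))) = 1/(9 + (-3 - 71/6)) = 1/(9 - 89/6) = 1/(-35/6) = -6/35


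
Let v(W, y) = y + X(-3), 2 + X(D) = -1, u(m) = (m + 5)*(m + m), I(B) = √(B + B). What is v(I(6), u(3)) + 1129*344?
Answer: 388421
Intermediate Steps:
I(B) = √2*√B (I(B) = √(2*B) = √2*√B)
u(m) = 2*m*(5 + m) (u(m) = (5 + m)*(2*m) = 2*m*(5 + m))
X(D) = -3 (X(D) = -2 - 1 = -3)
v(W, y) = -3 + y (v(W, y) = y - 3 = -3 + y)
v(I(6), u(3)) + 1129*344 = (-3 + 2*3*(5 + 3)) + 1129*344 = (-3 + 2*3*8) + 388376 = (-3 + 48) + 388376 = 45 + 388376 = 388421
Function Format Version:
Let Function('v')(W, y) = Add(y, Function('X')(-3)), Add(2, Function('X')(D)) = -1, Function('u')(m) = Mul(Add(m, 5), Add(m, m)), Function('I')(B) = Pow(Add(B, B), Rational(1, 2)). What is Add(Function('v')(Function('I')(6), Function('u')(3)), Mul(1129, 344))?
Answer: 388421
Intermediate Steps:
Function('I')(B) = Mul(Pow(2, Rational(1, 2)), Pow(B, Rational(1, 2))) (Function('I')(B) = Pow(Mul(2, B), Rational(1, 2)) = Mul(Pow(2, Rational(1, 2)), Pow(B, Rational(1, 2))))
Function('u')(m) = Mul(2, m, Add(5, m)) (Function('u')(m) = Mul(Add(5, m), Mul(2, m)) = Mul(2, m, Add(5, m)))
Function('X')(D) = -3 (Function('X')(D) = Add(-2, -1) = -3)
Function('v')(W, y) = Add(-3, y) (Function('v')(W, y) = Add(y, -3) = Add(-3, y))
Add(Function('v')(Function('I')(6), Function('u')(3)), Mul(1129, 344)) = Add(Add(-3, Mul(2, 3, Add(5, 3))), Mul(1129, 344)) = Add(Add(-3, Mul(2, 3, 8)), 388376) = Add(Add(-3, 48), 388376) = Add(45, 388376) = 388421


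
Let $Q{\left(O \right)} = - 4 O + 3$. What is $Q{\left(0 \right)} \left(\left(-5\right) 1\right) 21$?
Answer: $-315$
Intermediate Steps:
$Q{\left(O \right)} = 3 - 4 O$
$Q{\left(0 \right)} \left(\left(-5\right) 1\right) 21 = \left(3 - 0\right) \left(\left(-5\right) 1\right) 21 = \left(3 + 0\right) \left(-5\right) 21 = 3 \left(-5\right) 21 = \left(-15\right) 21 = -315$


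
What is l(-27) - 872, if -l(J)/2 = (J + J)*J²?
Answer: 77860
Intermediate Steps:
l(J) = -4*J³ (l(J) = -2*(J + J)*J² = -2*2*J*J² = -4*J³)
l(-27) - 872 = -4*(-27)³ - 872 = -4*(-19683) - 872 = 78732 - 872 = 77860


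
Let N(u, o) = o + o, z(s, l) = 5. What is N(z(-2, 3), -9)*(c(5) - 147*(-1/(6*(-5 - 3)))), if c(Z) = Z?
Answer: -279/8 ≈ -34.875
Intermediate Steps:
N(u, o) = 2*o
N(z(-2, 3), -9)*(c(5) - 147*(-1/(6*(-5 - 3)))) = (2*(-9))*(5 - 147*(-1/(6*(-5 - 3)))) = -18*(5 - 147/((-8*(-6)))) = -18*(5 - 147/48) = -18*(5 - 147*1/48) = -18*(5 - 49/16) = -18*31/16 = -279/8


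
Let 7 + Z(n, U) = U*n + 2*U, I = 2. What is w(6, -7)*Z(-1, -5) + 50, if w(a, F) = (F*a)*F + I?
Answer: -3502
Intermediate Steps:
Z(n, U) = -7 + 2*U + U*n (Z(n, U) = -7 + (U*n + 2*U) = -7 + (2*U + U*n) = -7 + 2*U + U*n)
w(a, F) = 2 + a*F² (w(a, F) = (F*a)*F + 2 = a*F² + 2 = 2 + a*F²)
w(6, -7)*Z(-1, -5) + 50 = (2 + 6*(-7)²)*(-7 + 2*(-5) - 5*(-1)) + 50 = (2 + 6*49)*(-7 - 10 + 5) + 50 = (2 + 294)*(-12) + 50 = 296*(-12) + 50 = -3552 + 50 = -3502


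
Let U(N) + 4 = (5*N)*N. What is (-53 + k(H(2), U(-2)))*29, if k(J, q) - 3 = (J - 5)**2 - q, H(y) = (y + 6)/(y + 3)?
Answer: -39469/25 ≈ -1578.8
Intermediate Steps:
U(N) = -4 + 5*N**2 (U(N) = -4 + (5*N)*N = -4 + 5*N**2)
H(y) = (6 + y)/(3 + y)
k(J, q) = 3 + (-5 + J)**2 - q (k(J, q) = 3 + ((J - 5)**2 - q) = 3 + ((-5 + J)**2 - q) = 3 + (-5 + J)**2 - q)
(-53 + k(H(2), U(-2)))*29 = (-53 + (3 + (-5 + (6 + 2)/(3 + 2))**2 - (-4 + 5*(-2)**2)))*29 = (-53 + (3 + (-5 + 8/5)**2 - (-4 + 5*4)))*29 = (-53 + (3 + (-5 + (1/5)*8)**2 - (-4 + 20)))*29 = (-53 + (3 + (-5 + 8/5)**2 - 1*16))*29 = (-53 + (3 + (-17/5)**2 - 16))*29 = (-53 + (3 + 289/25 - 16))*29 = (-53 - 36/25)*29 = -1361/25*29 = -39469/25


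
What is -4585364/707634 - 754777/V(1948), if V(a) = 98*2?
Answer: -267502299481/69348132 ≈ -3857.4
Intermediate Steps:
V(a) = 196
-4585364/707634 - 754777/V(1948) = -4585364/707634 - 754777/196 = -4585364*1/707634 - 754777*1/196 = -2292682/353817 - 754777/196 = -267502299481/69348132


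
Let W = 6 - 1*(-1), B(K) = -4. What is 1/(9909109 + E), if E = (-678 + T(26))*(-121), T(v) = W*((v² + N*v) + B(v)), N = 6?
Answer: 1/9289831 ≈ 1.0764e-7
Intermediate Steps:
W = 7 (W = 6 + 1 = 7)
T(v) = -28 + 7*v² + 42*v (T(v) = 7*((v² + 6*v) - 4) = 7*(-4 + v² + 6*v) = -28 + 7*v² + 42*v)
E = -619278 (E = (-678 + (-28 + 7*26² + 42*26))*(-121) = (-678 + (-28 + 7*676 + 1092))*(-121) = (-678 + (-28 + 4732 + 1092))*(-121) = (-678 + 5796)*(-121) = 5118*(-121) = -619278)
1/(9909109 + E) = 1/(9909109 - 619278) = 1/9289831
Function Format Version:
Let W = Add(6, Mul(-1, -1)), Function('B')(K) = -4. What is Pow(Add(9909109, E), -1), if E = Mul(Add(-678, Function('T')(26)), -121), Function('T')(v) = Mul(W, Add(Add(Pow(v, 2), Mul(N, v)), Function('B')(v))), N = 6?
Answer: Rational(1, 9289831) ≈ 1.0764e-7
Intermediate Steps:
W = 7 (W = Add(6, 1) = 7)
Function('T')(v) = Add(-28, Mul(7, Pow(v, 2)), Mul(42, v)) (Function('T')(v) = Mul(7, Add(Add(Pow(v, 2), Mul(6, v)), -4)) = Mul(7, Add(-4, Pow(v, 2), Mul(6, v))) = Add(-28, Mul(7, Pow(v, 2)), Mul(42, v)))
E = -619278 (E = Mul(Add(-678, Add(-28, Mul(7, Pow(26, 2)), Mul(42, 26))), -121) = Mul(Add(-678, Add(-28, Mul(7, 676), 1092)), -121) = Mul(Add(-678, Add(-28, 4732, 1092)), -121) = Mul(Add(-678, 5796), -121) = Mul(5118, -121) = -619278)
Pow(Add(9909109, E), -1) = Pow(Add(9909109, -619278), -1) = Pow(9289831, -1) = Rational(1, 9289831)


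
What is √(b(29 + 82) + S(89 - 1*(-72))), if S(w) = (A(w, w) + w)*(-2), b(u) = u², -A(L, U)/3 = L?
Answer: √12965 ≈ 113.86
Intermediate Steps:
A(L, U) = -3*L
S(w) = 4*w (S(w) = (-3*w + w)*(-2) = -2*w*(-2) = 4*w)
√(b(29 + 82) + S(89 - 1*(-72))) = √((29 + 82)² + 4*(89 - 1*(-72))) = √(111² + 4*(89 + 72)) = √(12321 + 4*161) = √(12321 + 644) = √12965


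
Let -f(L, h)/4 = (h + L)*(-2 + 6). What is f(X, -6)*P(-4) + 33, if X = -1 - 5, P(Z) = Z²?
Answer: 3105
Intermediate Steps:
X = -6
f(L, h) = -16*L - 16*h (f(L, h) = -4*(h + L)*(-2 + 6) = -4*(L + h)*4 = -4*(4*L + 4*h) = -16*L - 16*h)
f(X, -6)*P(-4) + 33 = (-16*(-6) - 16*(-6))*(-4)² + 33 = (96 + 96)*16 + 33 = 192*16 + 33 = 3072 + 33 = 3105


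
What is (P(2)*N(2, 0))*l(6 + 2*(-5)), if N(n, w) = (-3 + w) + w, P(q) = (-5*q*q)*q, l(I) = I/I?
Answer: 120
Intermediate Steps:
l(I) = 1
P(q) = -5*q**3 (P(q) = (-5*q**2)*q = -5*q**3)
N(n, w) = -3 + 2*w
(P(2)*N(2, 0))*l(6 + 2*(-5)) = ((-5*2**3)*(-3 + 2*0))*1 = ((-5*8)*(-3 + 0))*1 = -40*(-3)*1 = 120*1 = 120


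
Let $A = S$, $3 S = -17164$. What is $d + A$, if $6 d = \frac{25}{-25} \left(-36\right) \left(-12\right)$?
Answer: $- \frac{17380}{3} \approx -5793.3$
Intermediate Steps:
$S = - \frac{17164}{3}$ ($S = \frac{1}{3} \left(-17164\right) = - \frac{17164}{3} \approx -5721.3$)
$A = - \frac{17164}{3} \approx -5721.3$
$d = -72$ ($d = \frac{\frac{25}{-25} \left(-36\right) \left(-12\right)}{6} = \frac{25 \left(- \frac{1}{25}\right) \left(-36\right) \left(-12\right)}{6} = \frac{\left(-1\right) \left(-36\right) \left(-12\right)}{6} = \frac{36 \left(-12\right)}{6} = \frac{1}{6} \left(-432\right) = -72$)
$d + A = -72 - \frac{17164}{3} = - \frac{17380}{3}$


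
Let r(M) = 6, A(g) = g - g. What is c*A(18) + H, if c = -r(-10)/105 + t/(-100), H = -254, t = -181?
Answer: -254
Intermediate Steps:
A(g) = 0
c = 1227/700 (c = -1*6/105 - 181/(-100) = -6*1/105 - 181*(-1/100) = -2/35 + 181/100 = 1227/700 ≈ 1.7529)
c*A(18) + H = (1227/700)*0 - 254 = 0 - 254 = -254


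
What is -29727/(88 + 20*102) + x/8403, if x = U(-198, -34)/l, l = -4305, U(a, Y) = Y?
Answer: -153624517979/10997174160 ≈ -13.969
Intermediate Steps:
x = 34/4305 (x = -34/(-4305) = -34*(-1/4305) = 34/4305 ≈ 0.0078978)
-29727/(88 + 20*102) + x/8403 = -29727/(88 + 20*102) + (34/4305)/8403 = -29727/(88 + 2040) + (34/4305)*(1/8403) = -29727/2128 + 34/36174915 = -153624517979/10997174160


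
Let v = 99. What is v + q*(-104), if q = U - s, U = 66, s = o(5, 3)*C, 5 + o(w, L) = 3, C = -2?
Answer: -6349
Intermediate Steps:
o(w, L) = -2 (o(w, L) = -5 + 3 = -2)
s = 4 (s = -2*(-2) = 4)
q = 62 (q = 66 - 1*4 = 66 - 4 = 62)
v + q*(-104) = 99 + 62*(-104) = 99 - 6448 = -6349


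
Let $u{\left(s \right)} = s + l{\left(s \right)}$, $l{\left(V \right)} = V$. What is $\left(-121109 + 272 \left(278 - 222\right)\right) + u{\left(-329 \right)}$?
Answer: $-106535$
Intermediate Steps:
$u{\left(s \right)} = 2 s$ ($u{\left(s \right)} = s + s = 2 s$)
$\left(-121109 + 272 \left(278 - 222\right)\right) + u{\left(-329 \right)} = \left(-121109 + 272 \left(278 - 222\right)\right) + 2 \left(-329\right) = \left(-121109 + 272 \cdot 56\right) - 658 = \left(-121109 + 15232\right) - 658 = -105877 - 658 = -106535$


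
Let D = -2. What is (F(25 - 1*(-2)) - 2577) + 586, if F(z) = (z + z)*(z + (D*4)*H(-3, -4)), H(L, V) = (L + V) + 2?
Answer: 1627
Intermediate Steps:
H(L, V) = 2 + L + V
F(z) = 2*z*(40 + z) (F(z) = (z + z)*(z + (-2*4)*(2 - 3 - 4)) = (2*z)*(z - 8*(-5)) = (2*z)*(z + 40) = (2*z)*(40 + z) = 2*z*(40 + z))
(F(25 - 1*(-2)) - 2577) + 586 = (2*(25 - 1*(-2))*(40 + (25 - 1*(-2))) - 2577) + 586 = (2*(25 + 2)*(40 + (25 + 2)) - 2577) + 586 = (2*27*(40 + 27) - 2577) + 586 = (2*27*67 - 2577) + 586 = (3618 - 2577) + 586 = 1041 + 586 = 1627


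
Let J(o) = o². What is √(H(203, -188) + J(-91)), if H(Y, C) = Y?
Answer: 2*√2121 ≈ 92.109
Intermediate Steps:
√(H(203, -188) + J(-91)) = √(203 + (-91)²) = √(203 + 8281) = √8484 = 2*√2121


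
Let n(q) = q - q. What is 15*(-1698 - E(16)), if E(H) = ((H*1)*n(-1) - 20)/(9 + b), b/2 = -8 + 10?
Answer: -330810/13 ≈ -25447.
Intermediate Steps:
n(q) = 0
b = 4 (b = 2*(-8 + 10) = 2*2 = 4)
E(H) = -20/13 (E(H) = ((H*1)*0 - 20)/(9 + 4) = (H*0 - 20)/13 = (0 - 20)*(1/13) = -20*1/13 = -20/13)
15*(-1698 - E(16)) = 15*(-1698 - 1*(-20/13)) = 15*(-1698 + 20/13) = 15*(-22054/13) = -330810/13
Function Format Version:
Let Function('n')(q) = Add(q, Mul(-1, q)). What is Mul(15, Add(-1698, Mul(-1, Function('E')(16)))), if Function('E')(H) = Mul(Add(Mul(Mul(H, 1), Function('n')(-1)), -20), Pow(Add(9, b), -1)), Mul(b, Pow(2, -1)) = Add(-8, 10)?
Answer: Rational(-330810, 13) ≈ -25447.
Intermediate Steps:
Function('n')(q) = 0
b = 4 (b = Mul(2, Add(-8, 10)) = Mul(2, 2) = 4)
Function('E')(H) = Rational(-20, 13) (Function('E')(H) = Mul(Add(Mul(Mul(H, 1), 0), -20), Pow(Add(9, 4), -1)) = Mul(Add(Mul(H, 0), -20), Pow(13, -1)) = Mul(Add(0, -20), Rational(1, 13)) = Mul(-20, Rational(1, 13)) = Rational(-20, 13))
Mul(15, Add(-1698, Mul(-1, Function('E')(16)))) = Mul(15, Add(-1698, Mul(-1, Rational(-20, 13)))) = Mul(15, Add(-1698, Rational(20, 13))) = Mul(15, Rational(-22054, 13)) = Rational(-330810, 13)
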